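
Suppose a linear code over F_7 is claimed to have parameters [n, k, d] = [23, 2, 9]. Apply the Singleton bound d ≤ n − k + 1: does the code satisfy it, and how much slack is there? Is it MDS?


Singleton RHS = n − k + 1 = 22, slack = 13, bound satisfied, not MDS.

Singleton bound: d ≤ n − k + 1.
Here n = 23, k = 2, so n − k + 1 = 22.
Given d = 9, check d ≤ 22: YES.
Slack = (n − k + 1) − d = 13.
The code is NOT MDS (slack = 13 > 0).
Description: the claimed parameters are [23, 2, 9]_7; such a code would be non-MDS.


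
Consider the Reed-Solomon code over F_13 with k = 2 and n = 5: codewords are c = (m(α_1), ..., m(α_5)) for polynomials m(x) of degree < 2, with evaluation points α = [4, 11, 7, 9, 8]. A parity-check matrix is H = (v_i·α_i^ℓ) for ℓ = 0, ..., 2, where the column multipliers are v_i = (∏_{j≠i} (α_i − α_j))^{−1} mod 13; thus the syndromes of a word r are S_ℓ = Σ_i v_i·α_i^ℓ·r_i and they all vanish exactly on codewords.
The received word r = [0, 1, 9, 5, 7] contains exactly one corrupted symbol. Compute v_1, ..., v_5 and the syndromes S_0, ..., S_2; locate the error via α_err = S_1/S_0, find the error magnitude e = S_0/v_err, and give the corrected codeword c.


S = (6, 11, 5), error at position 1, error magnitude e = 11, c = [2, 1, 9, 5, 7].

Step 1: column multipliers v_i = (∏_{j≠i}(α_i − α_j))^{−1} mod 13.
  i = 1 (α = 4): (4−11)(4−7)(4−9)(4−8) = (−7)·(−3)·(−5)·(−4) = 420 ≡ 4, so v_1 = 4^{−1} = 10 (mod 13).
  i = 2 (α = 11): (11−4)(11−7)(11−9)(11−8) = 7·4·2·3 = 168 ≡ 12, so v_2 = 12^{−1} = 12 (mod 13).
  i = 3 (α = 7): (7−4)(7−11)(7−9)(7−8) = 3·(−4)·(−2)·(−1) = −24 ≡ 2, so v_3 = 2^{−1} = 7 (mod 13).
  i = 4 (α = 9): (9−4)(9−11)(9−7)(9−8) = 5·(−2)·2·1 = −20 ≡ 6, so v_4 = 6^{−1} = 11 (mod 13).
  i = 5 (α = 8): (8−4)(8−11)(8−7)(8−9) = 4·(−3)·1·(−1) = 12 ≡ 12, so v_5 = 12^{−1} = 12 (mod 13).
  v = [10, 12, 7, 11, 12].
Step 2: syndromes of r = [0, 1, 9, 5, 7] (all sums mod 13).
  S_0 = Σ v_i r_i = 10·0 + 12·1 + 7·9 + 11·5 + 12·7 = 214 ≡ 6.
  S_1 = Σ v_i α_i r_i = 10·4·0 + 12·11·1 + 7·7·9 + 11·9·5 + 12·8·7 = 1740 ≡ 11.
  α_i^2 mod 13 = [3, 4, 10, 3, 12].
  S_2 = Σ v_i α_i^2 r_i = 10·3·0 + 12·4·1 + 7·10·9 + 11·3·5 + 12·12·7 = 1851 ≡ 5.
  S = (6, 11, 5) ≠ 0, so r is not a codeword (an error is present).
Step 3: locate the error. For a single error e at position i, S_ℓ = v_i·e·α_i^ℓ, so α_err = S_1/S_0.
  S_0^{−1} = 6^{−1} = 11 (mod 13), so α_err = 11·11 = 121 ≡ 4 = α_1. Error position i = 1.
  Consistency check: S_2/S_1 = 5·6 = 30 ≡ 4 = α_err ✓ (single-error assumption holds).
Step 4: error magnitude e = S_0/v_1 = S_0·∏_{j≠1}(α_1 − α_j) = 6·4 = 24 ≡ 11 (mod 13).
Step 5: correct position 1: c_1 = r_1 − e = 0 − 11 ≡ 2 (mod 13). Hence c = [2, 1, 9, 5, 7].
  Check: interpolating c through the α_i gives m(x) = 10 + 11·x (degree < 2) with m(α_i) = c_i for every i, so c is indeed a codeword.


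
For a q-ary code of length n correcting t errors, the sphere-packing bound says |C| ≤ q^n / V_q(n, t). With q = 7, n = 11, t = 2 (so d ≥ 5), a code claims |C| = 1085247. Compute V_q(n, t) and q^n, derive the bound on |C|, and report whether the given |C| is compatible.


V_q(n, t) = 2047, q^n = 1977326743, Hamming bound = 965963, |C| = 1085247 > bound (violated).

Step 1: Compute V_q(n, t) = Σ_{j=0}^2 C(n, j) (q−1)^j.
  j = 0: C(11,0)·(6)^0 = 1·1 = 1.
  j = 1: C(11,1)·(6)^1 = 11·6 = 66.
  j = 2: C(11,2)·(6)^2 = 55·36 = 1980.
  V_q(n, t) = 1 + 66 + 1980 = 2047.
Step 2: q^n = 7^11 = 1977326743.
Step 3: Hamming bound ⌊q^n / V_q(n,t)⌋ = ⌊1977326743/2047⌋ = 965963.
Step 4: Compare |C| = 1085247 to 965963: violated.
The claimed |C| lies above the Hamming bound, so no 7-ary code of length 11 with d ≥ 5 can have 1085247 codewords.


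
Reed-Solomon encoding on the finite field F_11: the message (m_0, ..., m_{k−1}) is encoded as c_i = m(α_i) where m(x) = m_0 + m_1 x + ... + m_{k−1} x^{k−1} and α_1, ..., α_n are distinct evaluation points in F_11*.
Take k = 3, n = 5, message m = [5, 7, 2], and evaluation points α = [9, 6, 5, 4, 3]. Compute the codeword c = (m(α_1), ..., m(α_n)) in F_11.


c = [10, 9, 2, 10, 0]

Message polynomial: m(x) = 5 + 7·x + 2·x^2 (mod 11).
For each evaluation point α_i, compute m(α_i) mod 11:
  α_1 = 9: Horner steps 2 → 3 → 10, so m(9) = 10.
  α_2 = 6: Horner steps 2 → 8 → 9, so m(6) = 9.
  α_3 = 5: Horner steps 2 → 6 → 2, so m(5) = 2.
  α_4 = 4: Horner steps 2 → 4 → 10, so m(4) = 10.
  α_5 = 3: Horner steps 2 → 2 → 0, so m(3) = 0.
Codeword c = [10, 9, 2, 10, 0] ∈ F_11^5.


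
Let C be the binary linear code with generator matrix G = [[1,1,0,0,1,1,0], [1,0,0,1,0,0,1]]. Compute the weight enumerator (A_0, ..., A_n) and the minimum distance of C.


Weight distribution: A_0 = 1, A_3 = 1, A_4 = 1, A_5 = 1. Minimum distance d = 3.

Enumerate all 2^2 = 4 messages m ∈ F_2^2.
For each, compute codeword c = mG in F_2^7, then tally its weight.
  m = 00 → c = 0000000, weight = 0.
  m = 10 → c = 1100110, weight = 4.
  m = 01 → c = 1001001, weight = 3.
  m = 11 → c = 0101111, weight = 5.
Tally weights:
  weight 0: 1 codewords.
  weight 3: 1 codewords.
  weight 4: 1 codewords.
  weight 5: 1 codewords.
Minimum distance d = smallest w > 0 with A_w > 0 = 3.
Sanity: Σ A_w = 4 = 2^2 = 4 ✓.


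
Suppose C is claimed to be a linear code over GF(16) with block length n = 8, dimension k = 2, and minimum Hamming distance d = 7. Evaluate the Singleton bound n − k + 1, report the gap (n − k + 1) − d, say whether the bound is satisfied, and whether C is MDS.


Singleton RHS = n − k + 1 = 7, slack = 0, bound satisfied, MDS.

Singleton bound: d ≤ n − k + 1.
Here n = 8, k = 2, so n − k + 1 = 7.
Given d = 7, check d ≤ 7: YES.
Slack = (n − k + 1) − d = 0.
The code is MDS (slack = 0).
Description: the claimed parameters are [8, 2, 7]_16; such a code would be MDS (meets Singleton bound).


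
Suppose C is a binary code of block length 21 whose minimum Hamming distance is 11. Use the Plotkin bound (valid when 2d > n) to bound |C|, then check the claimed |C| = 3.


Plotkin bound M ≤ 22; given |C| = 3 ≤ bound (satisfied).

Check applicability: 2d = 22, n = 21.
2d − n = 1 > 0, so Plotkin applies.
Compute d/(2d−n) = 11/1 ≈ 11.0000.
⌊d/(2d−n)⌋ = 11.
Plotkin bound: M ≤ 2·11 = 22.
Given |C| = 3, check: satisfied.
This |C| is below the Plotkin bound.


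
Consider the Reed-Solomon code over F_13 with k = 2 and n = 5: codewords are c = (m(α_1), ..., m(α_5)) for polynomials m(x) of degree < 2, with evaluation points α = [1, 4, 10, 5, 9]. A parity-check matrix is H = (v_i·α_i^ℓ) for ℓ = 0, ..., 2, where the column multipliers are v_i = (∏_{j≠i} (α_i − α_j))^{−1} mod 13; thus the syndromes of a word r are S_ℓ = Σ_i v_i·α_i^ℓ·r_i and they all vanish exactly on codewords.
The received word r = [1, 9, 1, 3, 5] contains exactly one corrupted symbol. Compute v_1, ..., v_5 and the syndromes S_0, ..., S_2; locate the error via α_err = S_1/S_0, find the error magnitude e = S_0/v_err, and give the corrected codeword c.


S = (8, 2, 7), error at position 3, error magnitude e = 2, c = [1, 9, 12, 3, 5].

Step 1: column multipliers v_i = (∏_{j≠i}(α_i − α_j))^{−1} mod 13.
  i = 1 (α = 1): (1−4)(1−10)(1−5)(1−9) = (−3)·(−9)·(−4)·(−8) = 864 ≡ 6, so v_1 = 6^{−1} = 11 (mod 13).
  i = 2 (α = 4): (4−1)(4−10)(4−5)(4−9) = 3·(−6)·(−1)·(−5) = −90 ≡ 1, so v_2 = 1^{−1} = 1 (mod 13).
  i = 3 (α = 10): (10−1)(10−4)(10−5)(10−9) = 9·6·5·1 = 270 ≡ 10, so v_3 = 10^{−1} = 4 (mod 13).
  i = 4 (α = 5): (5−1)(5−4)(5−10)(5−9) = 4·1·(−5)·(−4) = 80 ≡ 2, so v_4 = 2^{−1} = 7 (mod 13).
  i = 5 (α = 9): (9−1)(9−4)(9−10)(9−5) = 8·5·(−1)·4 = −160 ≡ 9, so v_5 = 9^{−1} = 3 (mod 13).
  v = [11, 1, 4, 7, 3].
Step 2: syndromes of r = [1, 9, 1, 3, 5] (all sums mod 13).
  S_0 = Σ v_i r_i = 11·1 + 1·9 + 4·1 + 7·3 + 3·5 = 60 ≡ 8.
  S_1 = Σ v_i α_i r_i = 11·1·1 + 1·4·9 + 4·10·1 + 7·5·3 + 3·9·5 = 327 ≡ 2.
  α_i^2 mod 13 = [1, 3, 9, 12, 3].
  S_2 = Σ v_i α_i^2 r_i = 11·1·1 + 1·3·9 + 4·9·1 + 7·12·3 + 3·3·5 = 371 ≡ 7.
  S = (8, 2, 7) ≠ 0, so r is not a codeword (an error is present).
Step 3: locate the error. For a single error e at position i, S_ℓ = v_i·e·α_i^ℓ, so α_err = S_1/S_0.
  S_0^{−1} = 8^{−1} = 5 (mod 13), so α_err = 2·5 = 10 ≡ 10 = α_3. Error position i = 3.
  Consistency check: S_2/S_1 = 7·7 = 49 ≡ 10 = α_err ✓ (single-error assumption holds).
Step 4: error magnitude e = S_0/v_3 = S_0·∏_{j≠3}(α_3 − α_j) = 8·10 = 80 ≡ 2 (mod 13).
Step 5: correct position 3: c_3 = r_3 − e = 1 − 2 ≡ 12 (mod 13). Hence c = [1, 9, 12, 3, 5].
  Check: interpolating c through the α_i gives m(x) = 7 + 7·x (degree < 2) with m(α_i) = c_i for every i, so c is indeed a codeword.


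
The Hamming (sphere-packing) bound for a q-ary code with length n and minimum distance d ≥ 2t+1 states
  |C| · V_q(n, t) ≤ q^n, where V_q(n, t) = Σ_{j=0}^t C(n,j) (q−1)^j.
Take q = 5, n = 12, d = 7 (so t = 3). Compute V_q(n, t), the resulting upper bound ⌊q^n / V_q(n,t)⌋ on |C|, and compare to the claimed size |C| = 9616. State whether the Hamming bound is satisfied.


V_q(n, t) = 15185, q^n = 244140625, Hamming bound = 16077, |C| = 9616 ≤ bound (satisfied).

Step 1: Compute V_q(n, t) = Σ_{j=0}^3 C(n, j) (q−1)^j.
  j = 0: C(12,0)·(4)^0 = 1·1 = 1.
  j = 1: C(12,1)·(4)^1 = 12·4 = 48.
  j = 2: C(12,2)·(4)^2 = 66·16 = 1056.
  j = 3: C(12,3)·(4)^3 = 220·64 = 14080.
  V_q(n, t) = 1 + 48 + 1056 + 14080 = 15185.
Step 2: q^n = 5^12 = 244140625.
Step 3: Hamming bound ⌊q^n / V_q(n,t)⌋ = ⌊244140625/15185⌋ = 16077.
Step 4: Compare |C| = 9616 to 16077: satisfied.
The claimed |C| lies below the Hamming bound.


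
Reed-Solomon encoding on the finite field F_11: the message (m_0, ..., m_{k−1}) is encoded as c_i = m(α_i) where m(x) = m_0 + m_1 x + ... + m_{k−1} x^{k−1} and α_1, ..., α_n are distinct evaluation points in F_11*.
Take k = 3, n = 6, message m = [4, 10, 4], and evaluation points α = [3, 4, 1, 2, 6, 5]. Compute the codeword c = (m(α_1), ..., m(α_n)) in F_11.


c = [4, 9, 7, 7, 10, 0]

Message polynomial: m(x) = 4 + 10·x + 4·x^2 (mod 11).
For each evaluation point α_i, compute m(α_i) mod 11:
  α_1 = 3: Horner steps 4 → 0 → 4, so m(3) = 4.
  α_2 = 4: Horner steps 4 → 4 → 9, so m(4) = 9.
  α_3 = 1: Horner steps 4 → 3 → 7, so m(1) = 7.
  α_4 = 2: Horner steps 4 → 7 → 7, so m(2) = 7.
  α_5 = 6: Horner steps 4 → 1 → 10, so m(6) = 10.
  α_6 = 5: Horner steps 4 → 8 → 0, so m(5) = 0.
Codeword c = [4, 9, 7, 7, 10, 0] ∈ F_11^6.


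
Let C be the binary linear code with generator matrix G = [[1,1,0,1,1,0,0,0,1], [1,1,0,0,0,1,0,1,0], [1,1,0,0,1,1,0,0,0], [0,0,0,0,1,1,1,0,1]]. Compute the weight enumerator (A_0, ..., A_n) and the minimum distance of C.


Weight distribution: A_0 = 1, A_2 = 1, A_3 = 3, A_4 = 5, A_5 = 4, A_6 = 1, A_7 = 1. Minimum distance d = 2.

Enumerate all 2^4 = 16 messages m ∈ F_2^4.
For each, compute codeword c = mG in F_2^9, then tally its weight.
  m = 0000 → c = 000000000, weight = 0.
  m = 1000 → c = 110110001, weight = 5.
  m = 0100 → c = 110001010, weight = 4.
  m = 1100 → c = 000111011, weight = 5.
  m = 0010 → c = 110011000, weight = 4.
  m = 1010 → c = 000101001, weight = 3.
  m = 0110 → c = 000010010, weight = 2.
  m = 1110 → c = 110100011, weight = 5.
  m = 0001 → c = 000011101, weight = 4.
  m = 1001 → c = 110101100, weight = 5.
  m = 0101 → c = 110010111, weight = 6.
  m = 1101 → c = 000100110, weight = 3.
  m = 0011 → c = 110000101, weight = 4.
  m = 1011 → c = 000110100, weight = 3.
  m = 0111 → c = 000001111, weight = 4.
  m = 1111 → c = 110111110, weight = 7.
Tally weights:
  weight 0: 1 codewords.
  weight 2: 1 codewords.
  weight 3: 3 codewords.
  weight 4: 5 codewords.
  weight 5: 4 codewords.
  weight 6: 1 codewords.
  weight 7: 1 codewords.
Minimum distance d = smallest w > 0 with A_w > 0 = 2.
Sanity: Σ A_w = 16 = 2^4 = 16 ✓.


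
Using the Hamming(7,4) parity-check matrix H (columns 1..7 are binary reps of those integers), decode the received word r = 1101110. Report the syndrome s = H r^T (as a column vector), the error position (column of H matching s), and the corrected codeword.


s = (1, 0, 0)^T, error position = 4, corrected codeword c = 1100110

Compute s = H r^T mod 2 one row at a time:
  s_1 = 1 + 1 + 1 + 0 = 3 ≡ 1 (mod 2).
  s_2 = 1 + 0 + 1 + 0 = 2 ≡ 0 (mod 2).
  s_3 = 1 + 0 + 1 + 0 = 2 ≡ 0 (mod 2).
s = (1, 0, 0)^T — this equals column 4 of H (binary 100), so error is at position 4.
Correct: flip bit 4 of r = 1101110 to get c = 1100110.


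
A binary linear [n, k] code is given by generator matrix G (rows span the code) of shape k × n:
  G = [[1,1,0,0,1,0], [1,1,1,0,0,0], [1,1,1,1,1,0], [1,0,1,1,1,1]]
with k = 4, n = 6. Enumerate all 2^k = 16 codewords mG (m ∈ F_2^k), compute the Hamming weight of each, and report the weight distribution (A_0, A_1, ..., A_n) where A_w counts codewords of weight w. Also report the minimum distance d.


Weight distribution: A_0 = 1, A_2 = 4, A_3 = 6, A_4 = 3, A_5 = 2. Minimum distance d = 2.

Enumerate all 2^4 = 16 messages m ∈ F_2^4.
For each, compute codeword c = mG in F_2^6, then tally its weight.
  m = 0000 → c = 000000, weight = 0.
  m = 1000 → c = 110010, weight = 3.
  m = 0100 → c = 111000, weight = 3.
  m = 1100 → c = 001010, weight = 2.
  m = 0010 → c = 111110, weight = 5.
  m = 1010 → c = 001100, weight = 2.
  m = 0110 → c = 000110, weight = 2.
  m = 1110 → c = 110100, weight = 3.
  m = 0001 → c = 101111, weight = 5.
  m = 1001 → c = 011101, weight = 4.
  m = 0101 → c = 010111, weight = 4.
  m = 1101 → c = 100101, weight = 3.
  m = 0011 → c = 010001, weight = 2.
  m = 1011 → c = 100011, weight = 3.
  m = 0111 → c = 101001, weight = 3.
  m = 1111 → c = 011011, weight = 4.
Tally weights:
  weight 0: 1 codewords.
  weight 2: 4 codewords.
  weight 3: 6 codewords.
  weight 4: 3 codewords.
  weight 5: 2 codewords.
Minimum distance d = smallest w > 0 with A_w > 0 = 2.
Sanity: Σ A_w = 16 = 2^4 = 16 ✓.


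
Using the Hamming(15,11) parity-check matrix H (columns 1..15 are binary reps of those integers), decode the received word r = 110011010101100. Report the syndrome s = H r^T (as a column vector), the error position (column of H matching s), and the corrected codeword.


s = (0, 0, 1, 1)^T, error position = 3, corrected codeword c = 111011010101100

Compute s = H r^T mod 2 one row at a time:
  s_1 = 1 + 0 + 1 + 0 + 1 + 1 + 0 + 0 = 4 ≡ 0 (mod 2).
  s_2 = 0 + 1 + 1 + 0 + 1 + 1 + 0 + 0 = 4 ≡ 0 (mod 2).
  s_3 = 1 + 0 + 1 + 0 + 1 + 0 + 0 + 0 = 3 ≡ 1 (mod 2).
  s_4 = 1 + 0 + 1 + 0 + 0 + 0 + 1 + 0 = 3 ≡ 1 (mod 2).
s = (0, 0, 1, 1)^T — this equals column 3 of H (binary 0011), so error is at position 3.
Correct: flip bit 3 of r = 110011010101100 to get c = 111011010101100.


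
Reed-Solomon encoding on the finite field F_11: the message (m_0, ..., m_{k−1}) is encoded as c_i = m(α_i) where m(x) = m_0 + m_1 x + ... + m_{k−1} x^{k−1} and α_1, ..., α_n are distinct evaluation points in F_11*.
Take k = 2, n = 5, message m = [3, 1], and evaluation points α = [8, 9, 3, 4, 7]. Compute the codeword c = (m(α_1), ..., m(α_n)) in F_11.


c = [0, 1, 6, 7, 10]

Message polynomial: m(x) = 3 + 1·x (mod 11).
For each evaluation point α_i, compute m(α_i) mod 11:
  α_1 = 8: Horner steps 1 → 0, so m(8) = 0.
  α_2 = 9: Horner steps 1 → 1, so m(9) = 1.
  α_3 = 3: Horner steps 1 → 6, so m(3) = 6.
  α_4 = 4: Horner steps 1 → 7, so m(4) = 7.
  α_5 = 7: Horner steps 1 → 10, so m(7) = 10.
Codeword c = [0, 1, 6, 7, 10] ∈ F_11^5.


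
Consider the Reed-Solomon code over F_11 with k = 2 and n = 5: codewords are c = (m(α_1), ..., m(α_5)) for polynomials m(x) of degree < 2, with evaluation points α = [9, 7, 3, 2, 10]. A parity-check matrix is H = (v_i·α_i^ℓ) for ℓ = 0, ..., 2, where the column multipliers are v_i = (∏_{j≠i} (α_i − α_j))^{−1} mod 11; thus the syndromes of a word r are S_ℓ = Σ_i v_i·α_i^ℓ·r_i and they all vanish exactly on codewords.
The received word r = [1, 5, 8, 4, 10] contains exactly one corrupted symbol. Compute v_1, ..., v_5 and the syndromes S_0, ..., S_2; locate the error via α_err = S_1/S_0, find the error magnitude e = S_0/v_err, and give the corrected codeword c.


S = (9, 5, 4), error at position 3, error magnitude e = 6, c = [1, 5, 2, 4, 10].

Step 1: column multipliers v_i = (∏_{j≠i}(α_i − α_j))^{−1} mod 11.
  i = 1 (α = 9): (9−7)(9−3)(9−2)(9−10) = 2·6·7·(−1) = −84 ≡ 4, so v_1 = 4^{−1} = 3 (mod 11).
  i = 2 (α = 7): (7−9)(7−3)(7−2)(7−10) = (−2)·4·5·(−3) = 120 ≡ 10, so v_2 = 10^{−1} = 10 (mod 11).
  i = 3 (α = 3): (3−9)(3−7)(3−2)(3−10) = (−6)·(−4)·1·(−7) = −168 ≡ 8, so v_3 = 8^{−1} = 7 (mod 11).
  i = 4 (α = 2): (2−9)(2−7)(2−3)(2−10) = (−7)·(−5)·(−1)·(−8) = 280 ≡ 5, so v_4 = 5^{−1} = 9 (mod 11).
  i = 5 (α = 10): (10−9)(10−7)(10−3)(10−2) = 1·3·7·8 = 168 ≡ 3, so v_5 = 3^{−1} = 4 (mod 11).
  v = [3, 10, 7, 9, 4].
Step 2: syndromes of r = [1, 5, 8, 4, 10] (all sums mod 11).
  S_0 = Σ v_i r_i = 3·1 + 10·5 + 7·8 + 9·4 + 4·10 = 185 ≡ 9.
  S_1 = Σ v_i α_i r_i = 3·9·1 + 10·7·5 + 7·3·8 + 9·2·4 + 4·10·10 = 1017 ≡ 5.
  α_i^2 mod 11 = [4, 5, 9, 4, 1].
  S_2 = Σ v_i α_i^2 r_i = 3·4·1 + 10·5·5 + 7·9·8 + 9·4·4 + 4·1·10 = 950 ≡ 4.
  S = (9, 5, 4) ≠ 0, so r is not a codeword (an error is present).
Step 3: locate the error. For a single error e at position i, S_ℓ = v_i·e·α_i^ℓ, so α_err = S_1/S_0.
  S_0^{−1} = 9^{−1} = 5 (mod 11), so α_err = 5·5 = 25 ≡ 3 = α_3. Error position i = 3.
  Consistency check: S_2/S_1 = 4·9 = 36 ≡ 3 = α_err ✓ (single-error assumption holds).
Step 4: error magnitude e = S_0/v_3 = S_0·∏_{j≠3}(α_3 − α_j) = 9·8 = 72 ≡ 6 (mod 11).
Step 5: correct position 3: c_3 = r_3 − e = 8 − 6 ≡ 2 (mod 11). Hence c = [1, 5, 2, 4, 10].
  Check: interpolating c through the α_i gives m(x) = 8 + 9·x (degree < 2) with m(α_i) = c_i for every i, so c is indeed a codeword.


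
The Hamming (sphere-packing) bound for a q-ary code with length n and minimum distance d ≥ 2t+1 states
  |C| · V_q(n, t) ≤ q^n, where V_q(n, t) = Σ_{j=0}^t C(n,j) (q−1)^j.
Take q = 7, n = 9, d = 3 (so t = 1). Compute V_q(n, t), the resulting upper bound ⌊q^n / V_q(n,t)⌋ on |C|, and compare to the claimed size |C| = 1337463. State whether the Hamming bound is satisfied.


V_q(n, t) = 55, q^n = 40353607, Hamming bound = 733701, |C| = 1337463 > bound (violated).

Step 1: Compute V_q(n, t) = Σ_{j=0}^1 C(n, j) (q−1)^j.
  j = 0: C(9,0)·(6)^0 = 1·1 = 1.
  j = 1: C(9,1)·(6)^1 = 9·6 = 54.
  V_q(n, t) = 1 + 54 = 55.
Step 2: q^n = 7^9 = 40353607.
Step 3: Hamming bound ⌊q^n / V_q(n,t)⌋ = ⌊40353607/55⌋ = 733701.
Step 4: Compare |C| = 1337463 to 733701: violated.
The claimed |C| lies above the Hamming bound, so no 7-ary code of length 9 with d ≥ 3 can have 1337463 codewords.


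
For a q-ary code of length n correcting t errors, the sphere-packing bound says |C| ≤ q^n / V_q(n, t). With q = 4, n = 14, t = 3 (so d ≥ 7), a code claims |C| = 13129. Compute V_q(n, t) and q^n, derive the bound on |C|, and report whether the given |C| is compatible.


V_q(n, t) = 10690, q^n = 268435456, Hamming bound = 25110, |C| = 13129 ≤ bound (satisfied).

Step 1: Compute V_q(n, t) = Σ_{j=0}^3 C(n, j) (q−1)^j.
  j = 0: C(14,0)·(3)^0 = 1·1 = 1.
  j = 1: C(14,1)·(3)^1 = 14·3 = 42.
  j = 2: C(14,2)·(3)^2 = 91·9 = 819.
  j = 3: C(14,3)·(3)^3 = 364·27 = 9828.
  V_q(n, t) = 1 + 42 + 819 + 9828 = 10690.
Step 2: q^n = 4^14 = 268435456.
Step 3: Hamming bound ⌊q^n / V_q(n,t)⌋ = ⌊268435456/10690⌋ = 25110.
Step 4: Compare |C| = 13129 to 25110: satisfied.
The claimed |C| lies below the Hamming bound.


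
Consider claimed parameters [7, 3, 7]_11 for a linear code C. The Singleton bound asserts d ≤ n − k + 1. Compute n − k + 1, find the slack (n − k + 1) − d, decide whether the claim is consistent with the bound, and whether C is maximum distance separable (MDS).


Singleton RHS = n − k + 1 = 5, slack = -2, bound violated (no such code; not MDS).

Singleton bound: d ≤ n − k + 1.
Here n = 7, k = 3, so n − k + 1 = 5.
Given d = 7, check d ≤ 5: NO.
Slack = (n − k + 1) − d = -2.
The slack is negative: d = 7 exceeds n − k + 1 = 5 by 2, so the Singleton bound is violated and no linear [7, 3, 7]_11 code can exist. In particular it is not MDS (MDS requires d = n − k + 1 exactly).
Description: the claimed parameters are [7, 3, 7]_11; such a code would be impossible (violates the Singleton bound).


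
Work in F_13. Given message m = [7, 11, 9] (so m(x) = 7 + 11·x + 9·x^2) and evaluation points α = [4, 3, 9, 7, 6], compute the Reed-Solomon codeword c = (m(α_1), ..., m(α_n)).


c = [0, 4, 3, 5, 7]

Message polynomial: m(x) = 7 + 11·x + 9·x^2 (mod 13).
For each evaluation point α_i, compute m(α_i) mod 13:
  α_1 = 4: Horner steps 9 → 8 → 0, so m(4) = 0.
  α_2 = 3: Horner steps 9 → 12 → 4, so m(3) = 4.
  α_3 = 9: Horner steps 9 → 1 → 3, so m(9) = 3.
  α_4 = 7: Horner steps 9 → 9 → 5, so m(7) = 5.
  α_5 = 6: Horner steps 9 → 0 → 7, so m(6) = 7.
Codeword c = [0, 4, 3, 5, 7] ∈ F_13^5.


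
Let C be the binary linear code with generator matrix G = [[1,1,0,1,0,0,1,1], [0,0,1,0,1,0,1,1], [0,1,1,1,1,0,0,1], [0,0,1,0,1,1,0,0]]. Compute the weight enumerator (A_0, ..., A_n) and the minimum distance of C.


Weight distribution: A_0 = 1, A_2 = 1, A_3 = 4, A_4 = 4, A_5 = 4, A_6 = 1, A_8 = 1. Minimum distance d = 2.

Enumerate all 2^4 = 16 messages m ∈ F_2^4.
For each, compute codeword c = mG in F_2^8, then tally its weight.
  m = 0000 → c = 00000000, weight = 0.
  m = 1000 → c = 11010011, weight = 5.
  m = 0100 → c = 00101011, weight = 4.
  m = 1100 → c = 11111000, weight = 5.
  m = 0010 → c = 01111001, weight = 5.
  m = 1010 → c = 10101010, weight = 4.
  m = 0110 → c = 01010010, weight = 3.
  m = 1110 → c = 10000001, weight = 2.
  m = 0001 → c = 00101100, weight = 3.
  m = 1001 → c = 11111111, weight = 8.
  m = 0101 → c = 00000111, weight = 3.
  m = 1101 → c = 11010100, weight = 4.
  m = 0011 → c = 01010101, weight = 4.
  m = 1011 → c = 10000110, weight = 3.
  m = 0111 → c = 01111110, weight = 6.
  m = 1111 → c = 10101101, weight = 5.
Tally weights:
  weight 0: 1 codewords.
  weight 2: 1 codewords.
  weight 3: 4 codewords.
  weight 4: 4 codewords.
  weight 5: 4 codewords.
  weight 6: 1 codewords.
  weight 8: 1 codewords.
Minimum distance d = smallest w > 0 with A_w > 0 = 2.
Sanity: Σ A_w = 16 = 2^4 = 16 ✓.


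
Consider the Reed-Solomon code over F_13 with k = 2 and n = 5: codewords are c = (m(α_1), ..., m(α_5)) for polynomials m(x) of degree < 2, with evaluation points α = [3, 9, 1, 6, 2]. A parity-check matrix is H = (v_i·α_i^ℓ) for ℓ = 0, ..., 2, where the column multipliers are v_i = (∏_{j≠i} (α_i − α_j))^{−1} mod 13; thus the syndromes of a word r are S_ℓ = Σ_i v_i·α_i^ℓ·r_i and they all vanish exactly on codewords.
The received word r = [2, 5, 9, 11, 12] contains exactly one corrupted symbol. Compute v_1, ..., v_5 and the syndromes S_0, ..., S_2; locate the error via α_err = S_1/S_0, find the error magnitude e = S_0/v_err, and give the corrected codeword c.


S = (9, 3, 1), error at position 2, error magnitude e = 11, c = [2, 7, 9, 11, 12].

Step 1: column multipliers v_i = (∏_{j≠i}(α_i − α_j))^{−1} mod 13.
  i = 1 (α = 3): (3−9)(3−1)(3−6)(3−2) = (−6)·2·(−3)·1 = 36 ≡ 10, so v_1 = 10^{−1} = 4 (mod 13).
  i = 2 (α = 9): (9−3)(9−1)(9−6)(9−2) = 6·8·3·7 = 1008 ≡ 7, so v_2 = 7^{−1} = 2 (mod 13).
  i = 3 (α = 1): (1−3)(1−9)(1−6)(1−2) = (−2)·(−8)·(−5)·(−1) = 80 ≡ 2, so v_3 = 2^{−1} = 7 (mod 13).
  i = 4 (α = 6): (6−3)(6−9)(6−1)(6−2) = 3·(−3)·5·4 = −180 ≡ 2, so v_4 = 2^{−1} = 7 (mod 13).
  i = 5 (α = 2): (2−3)(2−9)(2−1)(2−6) = (−1)·(−7)·1·(−4) = −28 ≡ 11, so v_5 = 11^{−1} = 6 (mod 13).
  v = [4, 2, 7, 7, 6].
Step 2: syndromes of r = [2, 5, 9, 11, 12] (all sums mod 13).
  S_0 = Σ v_i r_i = 4·2 + 2·5 + 7·9 + 7·11 + 6·12 = 230 ≡ 9.
  S_1 = Σ v_i α_i r_i = 4·3·2 + 2·9·5 + 7·1·9 + 7·6·11 + 6·2·12 = 783 ≡ 3.
  α_i^2 mod 13 = [9, 3, 1, 10, 4].
  S_2 = Σ v_i α_i^2 r_i = 4·9·2 + 2·3·5 + 7·1·9 + 7·10·11 + 6·4·12 = 1223 ≡ 1.
  S = (9, 3, 1) ≠ 0, so r is not a codeword (an error is present).
Step 3: locate the error. For a single error e at position i, S_ℓ = v_i·e·α_i^ℓ, so α_err = S_1/S_0.
  S_0^{−1} = 9^{−1} = 3 (mod 13), so α_err = 3·3 = 9 ≡ 9 = α_2. Error position i = 2.
  Consistency check: S_2/S_1 = 1·9 = 9 ≡ 9 = α_err ✓ (single-error assumption holds).
Step 4: error magnitude e = S_0/v_2 = S_0·∏_{j≠2}(α_2 − α_j) = 9·7 = 63 ≡ 11 (mod 13).
Step 5: correct position 2: c_2 = r_2 − e = 5 − 11 ≡ 7 (mod 13). Hence c = [2, 7, 9, 11, 12].
  Check: interpolating c through the α_i gives m(x) = 6 + 3·x (degree < 2) with m(α_i) = c_i for every i, so c is indeed a codeword.


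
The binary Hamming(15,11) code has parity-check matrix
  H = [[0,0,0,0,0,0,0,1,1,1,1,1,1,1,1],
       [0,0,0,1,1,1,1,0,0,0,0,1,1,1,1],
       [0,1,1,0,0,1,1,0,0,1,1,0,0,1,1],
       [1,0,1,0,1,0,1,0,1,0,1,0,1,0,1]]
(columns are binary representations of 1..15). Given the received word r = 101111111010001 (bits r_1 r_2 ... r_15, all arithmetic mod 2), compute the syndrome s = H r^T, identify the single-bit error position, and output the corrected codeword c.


s = (0, 1, 1, 1)^T, error position = 7, corrected codeword c = 101111011010001

Compute s = H r^T mod 2 one row at a time:
  s_1 = 1 + 1 + 0 + 1 + 0 + 0 + 0 + 1 = 4 ≡ 0 (mod 2).
  s_2 = 1 + 1 + 1 + 1 + 0 + 0 + 0 + 1 = 5 ≡ 1 (mod 2).
  s_3 = 0 + 1 + 1 + 1 + 0 + 1 + 0 + 1 = 5 ≡ 1 (mod 2).
  s_4 = 1 + 1 + 1 + 1 + 1 + 1 + 0 + 1 = 7 ≡ 1 (mod 2).
s = (0, 1, 1, 1)^T — this equals column 7 of H (binary 0111), so error is at position 7.
Correct: flip bit 7 of r = 101111111010001 to get c = 101111011010001.


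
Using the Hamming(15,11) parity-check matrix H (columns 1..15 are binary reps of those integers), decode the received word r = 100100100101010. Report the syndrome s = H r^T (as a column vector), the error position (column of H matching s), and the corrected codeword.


s = (1, 0, 1, 0)^T, error position = 10, corrected codeword c = 100100100001010

Compute s = H r^T mod 2 one row at a time:
  s_1 = 0 + 0 + 1 + 0 + 1 + 0 + 1 + 0 = 3 ≡ 1 (mod 2).
  s_2 = 1 + 0 + 0 + 1 + 1 + 0 + 1 + 0 = 4 ≡ 0 (mod 2).
  s_3 = 0 + 0 + 0 + 1 + 1 + 0 + 1 + 0 = 3 ≡ 1 (mod 2).
  s_4 = 1 + 0 + 0 + 1 + 0 + 0 + 0 + 0 = 2 ≡ 0 (mod 2).
s = (1, 0, 1, 0)^T — this equals column 10 of H (binary 1010), so error is at position 10.
Correct: flip bit 10 of r = 100100100101010 to get c = 100100100001010.


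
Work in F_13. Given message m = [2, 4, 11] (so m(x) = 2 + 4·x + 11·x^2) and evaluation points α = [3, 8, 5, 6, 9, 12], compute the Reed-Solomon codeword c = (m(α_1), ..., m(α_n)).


c = [9, 10, 11, 6, 6, 9]

Message polynomial: m(x) = 2 + 4·x + 11·x^2 (mod 13).
For each evaluation point α_i, compute m(α_i) mod 13:
  α_1 = 3: Horner steps 11 → 11 → 9, so m(3) = 9.
  α_2 = 8: Horner steps 11 → 1 → 10, so m(8) = 10.
  α_3 = 5: Horner steps 11 → 7 → 11, so m(5) = 11.
  α_4 = 6: Horner steps 11 → 5 → 6, so m(6) = 6.
  α_5 = 9: Horner steps 11 → 12 → 6, so m(9) = 6.
  α_6 = 12: Horner steps 11 → 6 → 9, so m(12) = 9.
Codeword c = [9, 10, 11, 6, 6, 9] ∈ F_13^6.


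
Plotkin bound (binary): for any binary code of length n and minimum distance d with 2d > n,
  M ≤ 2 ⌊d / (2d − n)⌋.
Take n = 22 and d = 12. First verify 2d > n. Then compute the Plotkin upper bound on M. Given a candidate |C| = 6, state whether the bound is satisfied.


Plotkin bound M ≤ 12; given |C| = 6 ≤ bound (satisfied).

Check applicability: 2d = 24, n = 22.
2d − n = 2 > 0, so Plotkin applies.
Compute d/(2d−n) = 12/2 ≈ 6.0000.
⌊d/(2d−n)⌋ = 6.
Plotkin bound: M ≤ 2·6 = 12.
Given |C| = 6, check: satisfied.
This |C| is below the Plotkin bound.


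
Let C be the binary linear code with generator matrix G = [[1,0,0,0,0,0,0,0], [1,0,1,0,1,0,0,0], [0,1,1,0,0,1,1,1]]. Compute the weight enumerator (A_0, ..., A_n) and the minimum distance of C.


Weight distribution: A_0 = 1, A_1 = 1, A_2 = 1, A_3 = 1, A_5 = 2, A_6 = 2. Minimum distance d = 1.

Enumerate all 2^3 = 8 messages m ∈ F_2^3.
For each, compute codeword c = mG in F_2^8, then tally its weight.
  m = 000 → c = 00000000, weight = 0.
  m = 100 → c = 10000000, weight = 1.
  m = 010 → c = 10101000, weight = 3.
  m = 110 → c = 00101000, weight = 2.
  m = 001 → c = 01100111, weight = 5.
  m = 101 → c = 11100111, weight = 6.
  m = 011 → c = 11001111, weight = 6.
  m = 111 → c = 01001111, weight = 5.
Tally weights:
  weight 0: 1 codewords.
  weight 1: 1 codewords.
  weight 2: 1 codewords.
  weight 3: 1 codewords.
  weight 5: 2 codewords.
  weight 6: 2 codewords.
Minimum distance d = smallest w > 0 with A_w > 0 = 1.
Sanity: Σ A_w = 8 = 2^3 = 8 ✓.


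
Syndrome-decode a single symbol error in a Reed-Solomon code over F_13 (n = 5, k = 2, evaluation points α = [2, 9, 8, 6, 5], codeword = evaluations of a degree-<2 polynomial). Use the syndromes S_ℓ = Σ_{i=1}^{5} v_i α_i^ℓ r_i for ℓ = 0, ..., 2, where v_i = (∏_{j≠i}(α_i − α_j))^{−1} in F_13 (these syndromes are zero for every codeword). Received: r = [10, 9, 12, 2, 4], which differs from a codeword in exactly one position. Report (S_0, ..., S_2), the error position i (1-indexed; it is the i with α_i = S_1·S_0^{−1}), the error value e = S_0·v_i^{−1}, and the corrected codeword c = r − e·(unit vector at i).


S = (9, 7, 4), error at position 3, error magnitude e = 1, c = [10, 9, 11, 2, 4].

Step 1: column multipliers v_i = (∏_{j≠i}(α_i − α_j))^{−1} mod 13.
  i = 1 (α = 2): (2−9)(2−8)(2−6)(2−5) = (−7)·(−6)·(−4)·(−3) = 504 ≡ 10, so v_1 = 10^{−1} = 4 (mod 13).
  i = 2 (α = 9): (9−2)(9−8)(9−6)(9−5) = 7·1·3·4 = 84 ≡ 6, so v_2 = 6^{−1} = 11 (mod 13).
  i = 3 (α = 8): (8−2)(8−9)(8−6)(8−5) = 6·(−1)·2·3 = −36 ≡ 3, so v_3 = 3^{−1} = 9 (mod 13).
  i = 4 (α = 6): (6−2)(6−9)(6−8)(6−5) = 4·(−3)·(−2)·1 = 24 ≡ 11, so v_4 = 11^{−1} = 6 (mod 13).
  i = 5 (α = 5): (5−2)(5−9)(5−8)(5−6) = 3·(−4)·(−3)·(−1) = −36 ≡ 3, so v_5 = 3^{−1} = 9 (mod 13).
  v = [4, 11, 9, 6, 9].
Step 2: syndromes of r = [10, 9, 12, 2, 4] (all sums mod 13).
  S_0 = Σ v_i r_i = 4·10 + 11·9 + 9·12 + 6·2 + 9·4 = 295 ≡ 9.
  S_1 = Σ v_i α_i r_i = 4·2·10 + 11·9·9 + 9·8·12 + 6·6·2 + 9·5·4 = 2087 ≡ 7.
  α_i^2 mod 13 = [4, 3, 12, 10, 12].
  S_2 = Σ v_i α_i^2 r_i = 4·4·10 + 11·3·9 + 9·12·12 + 6·10·2 + 9·12·4 = 2305 ≡ 4.
  S = (9, 7, 4) ≠ 0, so r is not a codeword (an error is present).
Step 3: locate the error. For a single error e at position i, S_ℓ = v_i·e·α_i^ℓ, so α_err = S_1/S_0.
  S_0^{−1} = 9^{−1} = 3 (mod 13), so α_err = 7·3 = 21 ≡ 8 = α_3. Error position i = 3.
  Consistency check: S_2/S_1 = 4·2 = 8 ≡ 8 = α_err ✓ (single-error assumption holds).
Step 4: error magnitude e = S_0/v_3 = S_0·∏_{j≠3}(α_3 − α_j) = 9·3 = 27 ≡ 1 (mod 13).
Step 5: correct position 3: c_3 = r_3 − e = 12 − 1 ≡ 11 (mod 13). Hence c = [10, 9, 11, 2, 4].
  Check: interpolating c through the α_i gives m(x) = 1 + 11·x (degree < 2) with m(α_i) = c_i for every i, so c is indeed a codeword.


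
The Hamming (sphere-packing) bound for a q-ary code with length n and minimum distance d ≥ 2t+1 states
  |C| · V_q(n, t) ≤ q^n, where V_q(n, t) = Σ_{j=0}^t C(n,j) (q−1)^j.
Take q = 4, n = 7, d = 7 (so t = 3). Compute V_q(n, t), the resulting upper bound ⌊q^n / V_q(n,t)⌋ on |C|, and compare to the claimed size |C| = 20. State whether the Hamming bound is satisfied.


V_q(n, t) = 1156, q^n = 16384, Hamming bound = 14, |C| = 20 > bound (violated).

Step 1: Compute V_q(n, t) = Σ_{j=0}^3 C(n, j) (q−1)^j.
  j = 0: C(7,0)·(3)^0 = 1·1 = 1.
  j = 1: C(7,1)·(3)^1 = 7·3 = 21.
  j = 2: C(7,2)·(3)^2 = 21·9 = 189.
  j = 3: C(7,3)·(3)^3 = 35·27 = 945.
  V_q(n, t) = 1 + 21 + 189 + 945 = 1156.
Step 2: q^n = 4^7 = 16384.
Step 3: Hamming bound ⌊q^n / V_q(n,t)⌋ = ⌊16384/1156⌋ = 14.
Step 4: Compare |C| = 20 to 14: violated.
The claimed |C| lies above the Hamming bound, so no 4-ary code of length 7 with d ≥ 7 can have 20 codewords.


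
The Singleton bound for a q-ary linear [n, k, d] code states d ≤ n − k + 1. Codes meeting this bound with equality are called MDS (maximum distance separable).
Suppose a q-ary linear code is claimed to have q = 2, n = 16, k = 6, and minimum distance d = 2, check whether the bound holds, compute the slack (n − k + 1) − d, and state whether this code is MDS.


Singleton RHS = n − k + 1 = 11, slack = 9, bound satisfied, not MDS.

Singleton bound: d ≤ n − k + 1.
Here n = 16, k = 6, so n − k + 1 = 11.
Given d = 2, check d ≤ 11: YES.
Slack = (n − k + 1) − d = 9.
The code is NOT MDS (slack = 9 > 0).
Description: the claimed parameters are [16, 6, 2]_2; such a code would be non-MDS.


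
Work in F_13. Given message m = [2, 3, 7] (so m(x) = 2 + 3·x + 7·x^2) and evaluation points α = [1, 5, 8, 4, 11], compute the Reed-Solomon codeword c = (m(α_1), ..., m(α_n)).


c = [12, 10, 6, 9, 11]

Message polynomial: m(x) = 2 + 3·x + 7·x^2 (mod 13).
For each evaluation point α_i, compute m(α_i) mod 13:
  α_1 = 1: Horner steps 7 → 10 → 12, so m(1) = 12.
  α_2 = 5: Horner steps 7 → 12 → 10, so m(5) = 10.
  α_3 = 8: Horner steps 7 → 7 → 6, so m(8) = 6.
  α_4 = 4: Horner steps 7 → 5 → 9, so m(4) = 9.
  α_5 = 11: Horner steps 7 → 2 → 11, so m(11) = 11.
Codeword c = [12, 10, 6, 9, 11] ∈ F_13^5.


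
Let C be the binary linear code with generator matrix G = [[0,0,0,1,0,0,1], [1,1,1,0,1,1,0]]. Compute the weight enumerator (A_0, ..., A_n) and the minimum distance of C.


Weight distribution: A_0 = 1, A_2 = 1, A_5 = 1, A_7 = 1. Minimum distance d = 2.

Enumerate all 2^2 = 4 messages m ∈ F_2^2.
For each, compute codeword c = mG in F_2^7, then tally its weight.
  m = 00 → c = 0000000, weight = 0.
  m = 10 → c = 0001001, weight = 2.
  m = 01 → c = 1110110, weight = 5.
  m = 11 → c = 1111111, weight = 7.
Tally weights:
  weight 0: 1 codewords.
  weight 2: 1 codewords.
  weight 5: 1 codewords.
  weight 7: 1 codewords.
Minimum distance d = smallest w > 0 with A_w > 0 = 2.
Sanity: Σ A_w = 4 = 2^2 = 4 ✓.


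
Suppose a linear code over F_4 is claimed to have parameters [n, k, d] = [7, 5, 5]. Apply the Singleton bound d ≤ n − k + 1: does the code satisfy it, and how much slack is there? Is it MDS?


Singleton RHS = n − k + 1 = 3, slack = -2, bound violated (no such code; not MDS).

Singleton bound: d ≤ n − k + 1.
Here n = 7, k = 5, so n − k + 1 = 3.
Given d = 5, check d ≤ 3: NO.
Slack = (n − k + 1) − d = -2.
The slack is negative: d = 5 exceeds n − k + 1 = 3 by 2, so the Singleton bound is violated and no linear [7, 5, 5]_4 code can exist. In particular it is not MDS (MDS requires d = n − k + 1 exactly).
Description: the claimed parameters are [7, 5, 5]_4; such a code would be impossible (violates the Singleton bound).


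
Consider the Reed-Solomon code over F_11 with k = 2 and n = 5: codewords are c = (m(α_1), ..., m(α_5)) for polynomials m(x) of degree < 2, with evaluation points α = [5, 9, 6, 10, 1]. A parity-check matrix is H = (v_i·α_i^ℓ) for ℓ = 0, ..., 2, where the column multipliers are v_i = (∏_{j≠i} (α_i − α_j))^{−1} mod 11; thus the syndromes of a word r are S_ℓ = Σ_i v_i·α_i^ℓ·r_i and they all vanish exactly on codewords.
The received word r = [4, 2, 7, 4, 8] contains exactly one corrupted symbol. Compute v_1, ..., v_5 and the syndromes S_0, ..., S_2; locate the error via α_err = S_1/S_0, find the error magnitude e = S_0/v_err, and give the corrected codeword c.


S = (4, 9, 1), error at position 1, error magnitude e = 10, c = [5, 2, 7, 4, 8].

Step 1: column multipliers v_i = (∏_{j≠i}(α_i − α_j))^{−1} mod 11.
  i = 1 (α = 5): (5−9)(5−6)(5−10)(5−1) = (−4)·(−1)·(−5)·4 = −80 ≡ 8, so v_1 = 8^{−1} = 7 (mod 11).
  i = 2 (α = 9): (9−5)(9−6)(9−10)(9−1) = 4·3·(−1)·8 = −96 ≡ 3, so v_2 = 3^{−1} = 4 (mod 11).
  i = 3 (α = 6): (6−5)(6−9)(6−10)(6−1) = 1·(−3)·(−4)·5 = 60 ≡ 5, so v_3 = 5^{−1} = 9 (mod 11).
  i = 4 (α = 10): (10−5)(10−9)(10−6)(10−1) = 5·1·4·9 = 180 ≡ 4, so v_4 = 4^{−1} = 3 (mod 11).
  i = 5 (α = 1): (1−5)(1−9)(1−6)(1−10) = (−4)·(−8)·(−5)·(−9) = 1440 ≡ 10, so v_5 = 10^{−1} = 10 (mod 11).
  v = [7, 4, 9, 3, 10].
Step 2: syndromes of r = [4, 2, 7, 4, 8] (all sums mod 11).
  S_0 = Σ v_i r_i = 7·4 + 4·2 + 9·7 + 3·4 + 10·8 = 191 ≡ 4.
  S_1 = Σ v_i α_i r_i = 7·5·4 + 4·9·2 + 9·6·7 + 3·10·4 + 10·1·8 = 790 ≡ 9.
  α_i^2 mod 11 = [3, 4, 3, 1, 1].
  S_2 = Σ v_i α_i^2 r_i = 7·3·4 + 4·4·2 + 9·3·7 + 3·1·4 + 10·1·8 = 397 ≡ 1.
  S = (4, 9, 1) ≠ 0, so r is not a codeword (an error is present).
Step 3: locate the error. For a single error e at position i, S_ℓ = v_i·e·α_i^ℓ, so α_err = S_1/S_0.
  S_0^{−1} = 4^{−1} = 3 (mod 11), so α_err = 9·3 = 27 ≡ 5 = α_1. Error position i = 1.
  Consistency check: S_2/S_1 = 1·5 = 5 ≡ 5 = α_err ✓ (single-error assumption holds).
Step 4: error magnitude e = S_0/v_1 = S_0·∏_{j≠1}(α_1 − α_j) = 4·8 = 32 ≡ 10 (mod 11).
Step 5: correct position 1: c_1 = r_1 − e = 4 − 10 ≡ 5 (mod 11). Hence c = [5, 2, 7, 4, 8].
  Check: interpolating c through the α_i gives m(x) = 6 + 2·x (degree < 2) with m(α_i) = c_i for every i, so c is indeed a codeword.


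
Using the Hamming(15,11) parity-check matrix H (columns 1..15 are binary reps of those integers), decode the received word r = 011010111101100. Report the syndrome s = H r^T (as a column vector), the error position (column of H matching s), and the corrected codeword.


s = (1, 0, 0, 1)^T, error position = 9, corrected codeword c = 011010110101100

Compute s = H r^T mod 2 one row at a time:
  s_1 = 1 + 1 + 1 + 0 + 1 + 1 + 0 + 0 = 5 ≡ 1 (mod 2).
  s_2 = 0 + 1 + 0 + 1 + 1 + 1 + 0 + 0 = 4 ≡ 0 (mod 2).
  s_3 = 1 + 1 + 0 + 1 + 1 + 0 + 0 + 0 = 4 ≡ 0 (mod 2).
  s_4 = 0 + 1 + 1 + 1 + 1 + 0 + 1 + 0 = 5 ≡ 1 (mod 2).
s = (1, 0, 0, 1)^T — this equals column 9 of H (binary 1001), so error is at position 9.
Correct: flip bit 9 of r = 011010111101100 to get c = 011010110101100.


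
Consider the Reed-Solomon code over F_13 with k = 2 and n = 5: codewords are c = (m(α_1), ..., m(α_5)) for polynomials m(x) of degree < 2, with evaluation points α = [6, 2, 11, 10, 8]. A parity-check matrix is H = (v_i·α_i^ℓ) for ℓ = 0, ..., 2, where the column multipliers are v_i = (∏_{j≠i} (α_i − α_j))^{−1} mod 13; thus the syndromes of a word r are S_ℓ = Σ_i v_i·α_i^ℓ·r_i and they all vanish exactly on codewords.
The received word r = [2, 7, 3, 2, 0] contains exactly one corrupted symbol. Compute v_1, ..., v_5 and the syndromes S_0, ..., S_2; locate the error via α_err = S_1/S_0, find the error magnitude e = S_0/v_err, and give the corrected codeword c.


S = (12, 7, 3), error at position 1, error magnitude e = 4, c = [11, 7, 3, 2, 0].

Step 1: column multipliers v_i = (∏_{j≠i}(α_i − α_j))^{−1} mod 13.
  i = 1 (α = 6): (6−2)(6−11)(6−10)(6−8) = 4·(−5)·(−4)·(−2) = −160 ≡ 9, so v_1 = 9^{−1} = 3 (mod 13).
  i = 2 (α = 2): (2−6)(2−11)(2−10)(2−8) = (−4)·(−9)·(−8)·(−6) = 1728 ≡ 12, so v_2 = 12^{−1} = 12 (mod 13).
  i = 3 (α = 11): (11−6)(11−2)(11−10)(11−8) = 5·9·1·3 = 135 ≡ 5, so v_3 = 5^{−1} = 8 (mod 13).
  i = 4 (α = 10): (10−6)(10−2)(10−11)(10−8) = 4·8·(−1)·2 = −64 ≡ 1, so v_4 = 1^{−1} = 1 (mod 13).
  i = 5 (α = 8): (8−6)(8−2)(8−11)(8−10) = 2·6·(−3)·(−2) = 72 ≡ 7, so v_5 = 7^{−1} = 2 (mod 13).
  v = [3, 12, 8, 1, 2].
Step 2: syndromes of r = [2, 7, 3, 2, 0] (all sums mod 13).
  S_0 = Σ v_i r_i = 3·2 + 12·7 + 8·3 + 1·2 + 2·0 = 116 ≡ 12.
  S_1 = Σ v_i α_i r_i = 3·6·2 + 12·2·7 + 8·11·3 + 1·10·2 + 2·8·0 = 488 ≡ 7.
  α_i^2 mod 13 = [10, 4, 4, 9, 12].
  S_2 = Σ v_i α_i^2 r_i = 3·10·2 + 12·4·7 + 8·4·3 + 1·9·2 + 2·12·0 = 510 ≡ 3.
  S = (12, 7, 3) ≠ 0, so r is not a codeword (an error is present).
Step 3: locate the error. For a single error e at position i, S_ℓ = v_i·e·α_i^ℓ, so α_err = S_1/S_0.
  S_0^{−1} = 12^{−1} = 12 (mod 13), so α_err = 7·12 = 84 ≡ 6 = α_1. Error position i = 1.
  Consistency check: S_2/S_1 = 3·2 = 6 ≡ 6 = α_err ✓ (single-error assumption holds).
Step 4: error magnitude e = S_0/v_1 = S_0·∏_{j≠1}(α_1 − α_j) = 12·9 = 108 ≡ 4 (mod 13).
Step 5: correct position 1: c_1 = r_1 − e = 2 − 4 ≡ 11 (mod 13). Hence c = [11, 7, 3, 2, 0].
  Check: interpolating c through the α_i gives m(x) = 5 + 1·x (degree < 2) with m(α_i) = c_i for every i, so c is indeed a codeword.
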